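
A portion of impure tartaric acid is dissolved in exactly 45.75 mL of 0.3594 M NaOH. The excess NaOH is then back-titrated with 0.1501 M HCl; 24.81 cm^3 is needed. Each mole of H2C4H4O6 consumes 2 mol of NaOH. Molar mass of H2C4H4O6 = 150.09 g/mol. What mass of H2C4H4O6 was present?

0.954 g

Total n(NaOH) added = 0.3594 x 0.04575 = 0.01644 mol.
n(HCl) used = 0.1501 x 0.02481 = 0.003724 mol, which equals the excess n(NaOH).
So n(NaOH) consumed by the sample = 0.01644 - 0.003724 = 0.01272 mol.
n(H2C4H4O6) = 0.01272 / 2 = 0.006359 mol.
mass = 0.006359 mol x 150.09 g/mol = 0.954 g.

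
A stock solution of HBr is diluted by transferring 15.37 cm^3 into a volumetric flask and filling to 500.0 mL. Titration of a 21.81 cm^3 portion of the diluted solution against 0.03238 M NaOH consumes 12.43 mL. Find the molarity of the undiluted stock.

n(NaOH) = 0.03238 x 0.01243 = 0.0004025 mol.
n(HBr) in the aliquot = 0.0004025 mol.
[diluted HBr] = 0.0004025 / 0.02181 = 0.01845 M.
Dilution factor = 500.0/15.37 = 32.53, so [stock] = 0.01845 x 32.53 = 0.600 M.

0.600 M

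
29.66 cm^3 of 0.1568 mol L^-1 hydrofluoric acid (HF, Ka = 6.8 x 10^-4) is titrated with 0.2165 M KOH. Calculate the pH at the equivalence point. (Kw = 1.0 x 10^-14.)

n(HF) = 0.1568 x 0.02966 = 0.004651 mol; V(KOH) at equivalence = 0.004651/0.2165 = 0.02148 L.
At equivalence all the acid is converted to F-; total volume = 0.02966 + 0.02148 = 0.05114 L, so [F-] = 0.004651/0.05114 = 0.09094 M.
Kb = Kw/Ka = 1.0e-14 / 6.8 x 10^-4 = 1.47e-11.
[OH^-] = sqrt(Kb x [F-]) = sqrt(1.47e-11 x 0.09094) = 1.16e-6 M.
pOH = 5.94, so pH = 14.00 - 5.94 = 8.06.

8.06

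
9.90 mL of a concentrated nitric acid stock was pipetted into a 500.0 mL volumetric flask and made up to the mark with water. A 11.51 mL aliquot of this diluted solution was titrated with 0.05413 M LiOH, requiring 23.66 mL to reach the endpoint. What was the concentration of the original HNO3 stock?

5.62 M

n(LiOH) = 0.05413 x 0.02366 = 0.001281 mol.
n(HNO3) in the aliquot = 0.001281 mol.
[diluted HNO3] = 0.001281 / 0.01151 = 0.1113 M.
Dilution factor = 500.0/9.900 = 50.51, so [stock] = 0.1113 x 50.51 = 5.62 M.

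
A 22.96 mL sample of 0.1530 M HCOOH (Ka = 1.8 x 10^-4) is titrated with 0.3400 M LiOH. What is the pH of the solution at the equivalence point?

8.38

n(HCOOH) = 0.1530 x 0.02296 = 0.003513 mol; V(LiOH) at equivalence = 0.003513/0.3400 = 0.01033 L.
At equivalence all the acid is converted to HCOO-; total volume = 0.02296 + 0.01033 = 0.03329 L, so [HCOO-] = 0.003513/0.03329 = 0.1055 M.
Kb = Kw/Ka = 1.0e-14 / 1.8 x 10^-4 = 5.56e-11.
[OH^-] = sqrt(Kb x [HCOO-]) = sqrt(5.56e-11 x 0.1055) = 2.42e-6 M.
pOH = 5.62, so pH = 14.00 - 5.62 = 8.38.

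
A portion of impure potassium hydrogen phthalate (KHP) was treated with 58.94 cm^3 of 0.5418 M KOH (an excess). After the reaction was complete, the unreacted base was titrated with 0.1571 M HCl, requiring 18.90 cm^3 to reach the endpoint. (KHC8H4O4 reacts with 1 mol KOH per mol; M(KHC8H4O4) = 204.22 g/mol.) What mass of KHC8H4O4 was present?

Total n(KOH) added = 0.5418 x 0.05894 = 0.03193 mol.
n(HCl) used = 0.1571 x 0.01890 = 0.002969 mol, which equals the excess n(KOH).
So n(KOH) consumed by the sample = 0.03193 - 0.002969 = 0.02896 mol.
n(KHC8H4O4) = 0.02896 / 1 = 0.02896 mol.
mass = 0.02896 mol x 204.22 g/mol = 5.92 g.

5.92 g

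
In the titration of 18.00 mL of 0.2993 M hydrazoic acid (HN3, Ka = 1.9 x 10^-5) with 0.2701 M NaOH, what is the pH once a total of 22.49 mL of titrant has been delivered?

12.23

n(acid) = 0.2993 x 0.01800 = 0.005387 mol; n(NaOH) added = 0.2701 x 0.02249 = 0.006075 mol.
Base is in excess by 0.006075 - 0.005387 = 0.0006871 mol in a total volume of 0.04049 L.
[OH^-] = 0.0006871/0.04049 = 0.01697 M, so pOH = 1.77 and pH = 14.00 - 1.77 = 12.23.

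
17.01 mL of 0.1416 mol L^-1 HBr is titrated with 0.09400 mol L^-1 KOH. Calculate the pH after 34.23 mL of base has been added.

n(acid) = 0.1416 x 0.01701 = 0.002409 mol; n(KOH) added = 0.09400 x 0.03423 = 0.003218 mol.
Base is in excess by 0.003218 - 0.002409 = 0.0008090 mol in a total volume of 0.05124 L.
[OH^-] = 0.0008090/0.05124 = 0.01579 M, so pOH = 1.80 and pH = 14.00 - 1.80 = 12.20.

12.20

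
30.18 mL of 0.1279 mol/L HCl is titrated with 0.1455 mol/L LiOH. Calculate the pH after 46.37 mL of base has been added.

12.58

n(acid) = 0.1279 x 0.03018 = 0.003860 mol; n(LiOH) added = 0.1455 x 0.04637 = 0.006747 mol.
Base is in excess by 0.006747 - 0.003860 = 0.002887 mol in a total volume of 0.07655 L.
[OH^-] = 0.002887/0.07655 = 0.03771 M, so pOH = 1.42 and pH = 14.00 - 1.42 = 12.58.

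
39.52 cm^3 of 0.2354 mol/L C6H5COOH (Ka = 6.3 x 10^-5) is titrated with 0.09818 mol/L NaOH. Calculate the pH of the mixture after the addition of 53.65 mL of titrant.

4.32

Initial n(C6H5COOH) = 0.2354 x 0.03952 = 0.009303 mol.
n(NaOH) added = 0.09818 x 0.05365 = 0.005267 mol, converting that many moles of C6H5COOH to C6H5COO-.
Remaining n(C6H5COOH) = 0.004036 mol; n(C6H5COO-) = 0.005267 mol.
By Henderson-Hasselbalch, pH = pKa + log([A^-]/[HA]) = 4.20 + log(0.005267/0.004036) = 4.20 + (+0.12) = 4.32.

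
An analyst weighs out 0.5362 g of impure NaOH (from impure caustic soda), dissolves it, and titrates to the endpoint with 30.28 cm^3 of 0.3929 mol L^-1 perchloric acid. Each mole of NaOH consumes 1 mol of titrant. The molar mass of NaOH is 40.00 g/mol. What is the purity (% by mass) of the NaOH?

88.8%

n(HClO4) = 0.3929 x 0.03028 = 0.01190 mol.
n(NaOH) = 0.01190 / 1 = 0.01190 mol.
mass of NaOH = 0.01190 x 40.00 = 0.4759 g.
% purity = 0.4759 / 0.5362 x 100 = 88.8%.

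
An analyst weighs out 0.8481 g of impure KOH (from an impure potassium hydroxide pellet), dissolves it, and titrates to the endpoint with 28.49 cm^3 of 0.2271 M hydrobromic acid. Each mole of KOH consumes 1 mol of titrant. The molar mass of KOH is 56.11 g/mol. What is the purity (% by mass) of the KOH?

42.8%

n(HBr) = 0.2271 x 0.02849 = 0.006470 mol.
n(KOH) = 0.006470 / 1 = 0.006470 mol.
mass of KOH = 0.006470 x 56.11 = 0.3630 g.
% purity = 0.3630 / 0.8481 x 100 = 42.8%.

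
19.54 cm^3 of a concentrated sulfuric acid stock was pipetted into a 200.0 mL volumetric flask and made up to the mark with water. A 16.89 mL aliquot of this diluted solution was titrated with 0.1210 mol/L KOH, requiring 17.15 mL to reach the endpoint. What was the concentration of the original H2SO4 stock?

n(KOH) = 0.1210 x 0.01715 = 0.002075 mol.
n(H2SO4) in the aliquot = 0.002075 x 1/2 = 0.001038 mol.
[diluted H2SO4] = 0.001038 / 0.01689 = 0.06143 M.
Dilution factor = 200.0/19.54 = 10.24, so [stock] = 0.06143 x 10.24 = 0.629 M.

0.629 M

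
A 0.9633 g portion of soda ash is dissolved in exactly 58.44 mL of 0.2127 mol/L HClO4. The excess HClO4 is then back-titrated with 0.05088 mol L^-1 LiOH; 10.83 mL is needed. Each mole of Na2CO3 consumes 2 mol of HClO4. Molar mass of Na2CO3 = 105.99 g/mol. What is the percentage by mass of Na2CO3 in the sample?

Total n(HClO4) added = 0.2127 x 0.05844 = 0.01243 mol.
n(LiOH) used = 0.05088 x 0.01083 = 0.0005510 mol, which equals the excess n(HClO4).
So n(HClO4) consumed by the sample = 0.01243 - 0.0005510 = 0.01188 mol.
n(Na2CO3) = 0.01188 / 2 = 0.005940 mol.
mass Na2CO3 = 0.005940 x 105.99 = 0.6295 g, so %Na2CO3 = 0.6295/0.9633 x 100 = 65.4%.

65.4%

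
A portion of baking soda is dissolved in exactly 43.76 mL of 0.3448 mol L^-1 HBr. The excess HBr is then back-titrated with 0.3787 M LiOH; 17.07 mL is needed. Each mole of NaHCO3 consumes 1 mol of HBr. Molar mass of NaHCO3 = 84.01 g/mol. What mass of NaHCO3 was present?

Total n(HBr) added = 0.3448 x 0.04376 = 0.01509 mol.
n(LiOH) used = 0.3787 x 0.01707 = 0.006464 mol, which equals the excess n(HBr).
So n(HBr) consumed by the sample = 0.01509 - 0.006464 = 0.008624 mol.
n(NaHCO3) = 0.008624 / 1 = 0.008624 mol.
mass = 0.008624 mol x 84.01 g/mol = 0.725 g.

0.725 g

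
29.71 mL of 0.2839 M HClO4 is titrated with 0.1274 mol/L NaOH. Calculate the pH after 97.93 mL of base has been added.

n(acid) = 0.2839 x 0.02971 = 0.008435 mol; n(NaOH) added = 0.1274 x 0.09793 = 0.01248 mol.
Base is in excess by 0.01248 - 0.008435 = 0.004042 mol in a total volume of 0.1276 L.
[OH^-] = 0.004042/0.1276 = 0.03166 M, so pOH = 1.50 and pH = 14.00 - 1.50 = 12.50.

12.50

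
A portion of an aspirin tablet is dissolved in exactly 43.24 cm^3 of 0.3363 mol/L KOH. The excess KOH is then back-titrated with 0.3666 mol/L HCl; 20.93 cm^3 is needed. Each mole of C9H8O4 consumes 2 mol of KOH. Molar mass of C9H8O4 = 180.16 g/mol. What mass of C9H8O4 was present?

0.619 g

Total n(KOH) added = 0.3363 x 0.04324 = 0.01454 mol.
n(HCl) used = 0.3666 x 0.02093 = 0.007673 mol, which equals the excess n(KOH).
So n(KOH) consumed by the sample = 0.01454 - 0.007673 = 0.006869 mol.
n(C9H8O4) = 0.006869 / 2 = 0.003434 mol.
mass = 0.003434 mol x 180.16 g/mol = 0.619 g.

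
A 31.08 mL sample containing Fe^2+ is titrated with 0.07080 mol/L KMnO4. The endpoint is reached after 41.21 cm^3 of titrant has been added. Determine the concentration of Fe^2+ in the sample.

n(KMnO4) = 0.07080 x 0.04121 = 0.002918 mol.
From the balanced equation, 1 mol KMnO4 reacts with 5 mol Fe^2+, so n(Fe^2+) = 0.002918 x 5/1 = 0.01459 mol.
[Fe^2+] = 0.01459 / 0.03108 L = 0.469 M.

0.469 M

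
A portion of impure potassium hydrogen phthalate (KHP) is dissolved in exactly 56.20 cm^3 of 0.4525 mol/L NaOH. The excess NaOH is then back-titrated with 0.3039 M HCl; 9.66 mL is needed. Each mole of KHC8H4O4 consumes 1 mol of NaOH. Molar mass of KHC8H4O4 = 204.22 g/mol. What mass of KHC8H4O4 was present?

Total n(NaOH) added = 0.4525 x 0.05620 = 0.02543 mol.
n(HCl) used = 0.3039 x 0.009660 = 0.002936 mol, which equals the excess n(NaOH).
So n(NaOH) consumed by the sample = 0.02543 - 0.002936 = 0.02249 mol.
n(KHC8H4O4) = 0.02249 / 1 = 0.02249 mol.
mass = 0.02249 mol x 204.22 g/mol = 4.59 g.

4.59 g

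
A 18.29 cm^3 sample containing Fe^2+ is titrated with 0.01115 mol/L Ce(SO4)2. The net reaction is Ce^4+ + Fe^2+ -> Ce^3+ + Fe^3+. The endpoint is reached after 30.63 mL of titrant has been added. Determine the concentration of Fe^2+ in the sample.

n(Ce(SO4)2) = 0.01115 x 0.03063 = 0.0003415 mol.
From the balanced equation, 1 mol Ce(SO4)2 reacts with 1 mol Fe^2+, so n(Fe^2+) = 0.0003415 x 1/1 = 0.0003415 mol.
[Fe^2+] = 0.0003415 / 0.01829 L = 0.0187 M.

0.0187 M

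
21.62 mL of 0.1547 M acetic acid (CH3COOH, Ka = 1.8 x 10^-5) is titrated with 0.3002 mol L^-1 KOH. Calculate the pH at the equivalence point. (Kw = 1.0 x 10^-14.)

8.88

n(CH3COOH) = 0.1547 x 0.02162 = 0.003345 mol; V(KOH) at equivalence = 0.003345/0.3002 = 0.01114 L.
At equivalence all the acid is converted to CH3COO-; total volume = 0.02162 + 0.01114 = 0.03276 L, so [CH3COO-] = 0.003345/0.03276 = 0.1021 M.
Kb = Kw/Ka = 1.0e-14 / 1.8 x 10^-5 = 5.56e-10.
[OH^-] = sqrt(Kb x [CH3COO-]) = sqrt(5.56e-10 x 0.1021) = 7.53e-6 M.
pOH = 5.12, so pH = 14.00 - 5.12 = 8.88.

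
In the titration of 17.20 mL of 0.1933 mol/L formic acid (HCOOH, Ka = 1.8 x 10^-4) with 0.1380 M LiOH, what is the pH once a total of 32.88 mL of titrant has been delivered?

n(acid) = 0.1933 x 0.01720 = 0.003325 mol; n(LiOH) added = 0.1380 x 0.03288 = 0.004537 mol.
Base is in excess by 0.004537 - 0.003325 = 0.001213 mol in a total volume of 0.05008 L.
[OH^-] = 0.001213/0.05008 = 0.02421 M, so pOH = 1.62 and pH = 14.00 - 1.62 = 12.38.

12.38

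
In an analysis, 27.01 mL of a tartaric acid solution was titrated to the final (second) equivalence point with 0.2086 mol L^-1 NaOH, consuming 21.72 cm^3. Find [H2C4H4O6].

0.0839 M

n(NaOH) = 0.2086 x 0.02172 = 0.004531 mol.
At the final (second) equivalence point, 2 mol OH^- react per mol H2C4H4O6, so n(H2C4H4O6) = 0.004531 / 2 = 0.002265 mol.
[H2C4H4O6] = 0.002265 / 0.02701 L = 0.0839 M.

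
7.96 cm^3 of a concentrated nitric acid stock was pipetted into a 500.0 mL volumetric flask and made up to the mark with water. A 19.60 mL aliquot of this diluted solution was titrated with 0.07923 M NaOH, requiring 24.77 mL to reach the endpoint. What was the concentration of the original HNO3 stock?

n(NaOH) = 0.07923 x 0.02477 = 0.001963 mol.
n(HNO3) in the aliquot = 0.001963 mol.
[diluted HNO3] = 0.001963 / 0.01960 = 0.1001 M.
Dilution factor = 500.0/7.960 = 62.81, so [stock] = 0.1001 x 62.81 = 6.29 M.

6.29 M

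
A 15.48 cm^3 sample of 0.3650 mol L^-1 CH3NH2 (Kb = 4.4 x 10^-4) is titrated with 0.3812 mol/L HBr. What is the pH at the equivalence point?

n(CH3NH2) = 0.3650 x 0.01548 = 0.005650 mol; V(HBr) at equivalence = 0.005650/0.3812 = 0.01482 L.
At equivalence the base is fully converted to CH3NH3+; total volume = 0.03030 L, so [CH3NH3+] = 0.005650/0.03030 = 0.1865 M.
Ka(CH3NH3+) = Kw/Kb = 1.0e-14 / 4.4 x 10^-4 = 2.27e-11.
[H^+] = sqrt(Ka x [CH3NH3+]) = sqrt(2.27e-11 x 0.1865) = 2.06e-6 M.
pH = -log(2.06e-6) = 5.69.

5.69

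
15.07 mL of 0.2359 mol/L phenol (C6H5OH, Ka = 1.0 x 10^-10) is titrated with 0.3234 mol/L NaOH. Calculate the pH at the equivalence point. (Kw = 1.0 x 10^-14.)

11.57

n(C6H5OH) = 0.2359 x 0.01507 = 0.003555 mol; V(NaOH) at equivalence = 0.003555/0.3234 = 0.01099 L.
At equivalence all the acid is converted to C6H5O-; total volume = 0.01507 + 0.01099 = 0.02606 L, so [C6H5O-] = 0.003555/0.02606 = 0.1364 M.
Kb = Kw/Ka = 1.0e-14 / 1.0 x 10^-10 = 0.000100.
[OH^-] = sqrt(Kb x [C6H5O-]) = sqrt(0.000100 x 0.1364) = 0.00369 M.
pOH = 2.43, so pH = 14.00 - 2.43 = 11.57.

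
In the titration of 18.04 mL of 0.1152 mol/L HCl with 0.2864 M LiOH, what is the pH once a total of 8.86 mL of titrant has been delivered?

n(acid) = 0.1152 x 0.01804 = 0.002078 mol; n(LiOH) added = 0.2864 x 0.008860 = 0.002538 mol.
Base is in excess by 0.002538 - 0.002078 = 0.0004593 mol in a total volume of 0.02690 L.
[OH^-] = 0.0004593/0.02690 = 0.01707 M, so pOH = 1.77 and pH = 14.00 - 1.77 = 12.23.

12.23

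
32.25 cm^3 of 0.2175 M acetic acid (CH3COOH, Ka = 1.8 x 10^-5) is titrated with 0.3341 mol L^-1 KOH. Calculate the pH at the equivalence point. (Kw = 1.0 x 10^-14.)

n(CH3COOH) = 0.2175 x 0.03225 = 0.007014 mol; V(KOH) at equivalence = 0.007014/0.3341 = 0.02099 L.
At equivalence all the acid is converted to CH3COO-; total volume = 0.03225 + 0.02099 = 0.05324 L, so [CH3COO-] = 0.007014/0.05324 = 0.1317 M.
Kb = Kw/Ka = 1.0e-14 / 1.8 x 10^-5 = 5.56e-10.
[OH^-] = sqrt(Kb x [CH3COO-]) = sqrt(5.56e-10 x 0.1317) = 8.55e-6 M.
pOH = 5.07, so pH = 14.00 - 5.07 = 8.93.

8.93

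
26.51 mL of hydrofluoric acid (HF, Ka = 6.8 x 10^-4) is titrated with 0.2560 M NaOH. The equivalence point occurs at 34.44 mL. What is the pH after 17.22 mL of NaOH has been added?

3.17

17.22 mL is exactly half the equivalence volume (34.44/2), i.e. the half-equivalence point.
There, n(HA) = n(A^-), so pH = pKa = -log(6.8 x 10^-4) = 3.17.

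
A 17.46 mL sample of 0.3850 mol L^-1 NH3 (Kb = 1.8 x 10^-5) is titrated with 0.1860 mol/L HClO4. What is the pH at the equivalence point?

5.08

n(NH3) = 0.3850 x 0.01746 = 0.006722 mol; V(HClO4) at equivalence = 0.006722/0.1860 = 0.03614 L.
At equivalence the base is fully converted to NH4+; total volume = 0.05360 L, so [NH4+] = 0.006722/0.05360 = 0.1254 M.
Ka(NH4+) = Kw/Kb = 1.0e-14 / 1.8 x 10^-5 = 5.56e-10.
[H^+] = sqrt(Ka x [NH4+]) = sqrt(5.56e-10 x 0.1254) = 8.35e-6 M.
pH = -log(8.35e-6) = 5.08.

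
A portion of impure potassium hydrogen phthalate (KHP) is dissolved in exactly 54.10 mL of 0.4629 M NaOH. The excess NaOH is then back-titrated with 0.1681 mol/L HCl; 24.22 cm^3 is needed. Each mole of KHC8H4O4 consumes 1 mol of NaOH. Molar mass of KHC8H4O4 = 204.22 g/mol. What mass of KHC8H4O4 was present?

4.28 g

Total n(NaOH) added = 0.4629 x 0.05410 = 0.02504 mol.
n(HCl) used = 0.1681 x 0.02422 = 0.004071 mol, which equals the excess n(NaOH).
So n(NaOH) consumed by the sample = 0.02504 - 0.004071 = 0.02097 mol.
n(KHC8H4O4) = 0.02097 / 1 = 0.02097 mol.
mass = 0.02097 mol x 204.22 g/mol = 4.28 g.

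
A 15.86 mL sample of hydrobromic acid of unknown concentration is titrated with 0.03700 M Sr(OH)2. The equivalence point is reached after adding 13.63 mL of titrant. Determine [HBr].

n(Sr(OH)2) delivered = 0.03700 x 0.01363 = 0.0005043 mol.
The reaction is 2 HBr + 1 Sr(OH)2, so n(HBr) = 0.0005043 x 2/1 = 0.001009 mol.
[HBr] = 0.001009 mol / 0.01586 L = 0.0636 M.

0.0636 M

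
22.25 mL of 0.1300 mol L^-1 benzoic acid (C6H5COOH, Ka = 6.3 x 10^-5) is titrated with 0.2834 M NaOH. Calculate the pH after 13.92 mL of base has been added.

12.46

n(acid) = 0.1300 x 0.02225 = 0.002893 mol; n(NaOH) added = 0.2834 x 0.01392 = 0.003945 mol.
Base is in excess by 0.003945 - 0.002893 = 0.001052 mol in a total volume of 0.03617 L.
[OH^-] = 0.001052/0.03617 = 0.02910 M, so pOH = 1.54 and pH = 14.00 - 1.54 = 12.46.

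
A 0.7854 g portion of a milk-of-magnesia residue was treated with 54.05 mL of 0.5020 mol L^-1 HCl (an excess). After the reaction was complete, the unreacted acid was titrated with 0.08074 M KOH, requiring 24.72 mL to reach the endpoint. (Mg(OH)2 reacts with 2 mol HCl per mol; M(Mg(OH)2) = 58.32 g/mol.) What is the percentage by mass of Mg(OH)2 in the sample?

93.3%

Total n(HCl) added = 0.5020 x 0.05405 = 0.02713 mol.
n(KOH) used = 0.08074 x 0.02472 = 0.001996 mol, which equals the excess n(HCl).
So n(HCl) consumed by the sample = 0.02713 - 0.001996 = 0.02514 mol.
n(Mg(OH)2) = 0.02514 / 2 = 0.01257 mol.
mass Mg(OH)2 = 0.01257 x 58.32 = 0.7330 g, so %Mg(OH)2 = 0.7330/0.7854 x 100 = 93.3%.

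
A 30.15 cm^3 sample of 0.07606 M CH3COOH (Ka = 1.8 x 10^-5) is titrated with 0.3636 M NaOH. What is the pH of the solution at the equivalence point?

n(CH3COOH) = 0.07606 x 0.03015 = 0.002293 mol; V(NaOH) at equivalence = 0.002293/0.3636 = 0.006307 L.
At equivalence all the acid is converted to CH3COO-; total volume = 0.03015 + 0.006307 = 0.03646 L, so [CH3COO-] = 0.002293/0.03646 = 0.06290 M.
Kb = Kw/Ka = 1.0e-14 / 1.8 x 10^-5 = 5.56e-10.
[OH^-] = sqrt(Kb x [CH3COO-]) = sqrt(5.56e-10 x 0.06290) = 5.91e-6 M.
pOH = 5.23, so pH = 14.00 - 5.23 = 8.77.

8.77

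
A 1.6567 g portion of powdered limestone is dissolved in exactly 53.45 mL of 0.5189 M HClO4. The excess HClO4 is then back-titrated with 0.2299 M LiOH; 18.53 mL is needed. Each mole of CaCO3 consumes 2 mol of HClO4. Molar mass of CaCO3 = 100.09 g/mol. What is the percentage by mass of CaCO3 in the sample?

70.9%

Total n(HClO4) added = 0.5189 x 0.05345 = 0.02774 mol.
n(LiOH) used = 0.2299 x 0.01853 = 0.004260 mol, which equals the excess n(HClO4).
So n(HClO4) consumed by the sample = 0.02774 - 0.004260 = 0.02348 mol.
n(CaCO3) = 0.02348 / 2 = 0.01174 mol.
mass CaCO3 = 0.01174 x 100.09 = 1.175 g, so %CaCO3 = 1.175/1.6567 x 100 = 70.9%.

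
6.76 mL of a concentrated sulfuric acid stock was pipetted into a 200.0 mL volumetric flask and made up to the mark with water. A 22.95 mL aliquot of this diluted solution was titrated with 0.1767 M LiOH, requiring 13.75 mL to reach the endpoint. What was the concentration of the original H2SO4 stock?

1.57 M

n(LiOH) = 0.1767 x 0.01375 = 0.002430 mol.
n(H2SO4) in the aliquot = 0.002430 x 1/2 = 0.001215 mol.
[diluted H2SO4] = 0.001215 / 0.02295 = 0.05293 M.
Dilution factor = 200.0/6.760 = 29.59, so [stock] = 0.05293 x 29.59 = 1.57 M.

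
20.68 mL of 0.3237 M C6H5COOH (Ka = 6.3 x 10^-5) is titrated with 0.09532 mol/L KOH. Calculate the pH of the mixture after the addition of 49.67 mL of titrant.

4.58

Initial n(C6H5COOH) = 0.3237 x 0.02068 = 0.006694 mol.
n(KOH) added = 0.09532 x 0.04967 = 0.004735 mol, converting that many moles of C6H5COOH to C6H5COO-.
Remaining n(C6H5COOH) = 0.001960 mol; n(C6H5COO-) = 0.004735 mol.
By Henderson-Hasselbalch, pH = pKa + log([A^-]/[HA]) = 4.20 + log(0.004735/0.001960) = 4.20 + (+0.38) = 4.58.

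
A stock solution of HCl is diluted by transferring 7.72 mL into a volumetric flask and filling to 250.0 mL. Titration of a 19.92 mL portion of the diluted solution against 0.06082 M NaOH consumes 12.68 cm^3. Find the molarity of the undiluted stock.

1.25 M

n(NaOH) = 0.06082 x 0.01268 = 0.0007712 mol.
n(HCl) in the aliquot = 0.0007712 mol.
[diluted HCl] = 0.0007712 / 0.01992 = 0.03871 M.
Dilution factor = 250.0/7.720 = 32.38, so [stock] = 0.03871 x 32.38 = 1.25 M.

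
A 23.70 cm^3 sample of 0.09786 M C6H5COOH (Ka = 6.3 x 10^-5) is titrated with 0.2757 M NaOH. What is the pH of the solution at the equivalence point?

8.53

n(C6H5COOH) = 0.09786 x 0.02370 = 0.002319 mol; V(NaOH) at equivalence = 0.002319/0.2757 = 0.008412 L.
At equivalence all the acid is converted to C6H5COO-; total volume = 0.02370 + 0.008412 = 0.03211 L, so [C6H5COO-] = 0.002319/0.03211 = 0.07222 M.
Kb = Kw/Ka = 1.0e-14 / 6.3 x 10^-5 = 1.59e-10.
[OH^-] = sqrt(Kb x [C6H5COO-]) = sqrt(1.59e-10 x 0.07222) = 3.39e-6 M.
pOH = 5.47, so pH = 14.00 - 5.47 = 8.53.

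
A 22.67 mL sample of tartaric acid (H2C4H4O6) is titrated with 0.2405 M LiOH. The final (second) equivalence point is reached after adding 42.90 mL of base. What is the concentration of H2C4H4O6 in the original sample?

n(LiOH) = 0.2405 x 0.04290 = 0.01032 mol.
At the final (second) equivalence point, 2 mol OH^- react per mol H2C4H4O6, so n(H2C4H4O6) = 0.01032 / 2 = 0.005159 mol.
[H2C4H4O6] = 0.005159 / 0.02267 L = 0.228 M.

0.228 M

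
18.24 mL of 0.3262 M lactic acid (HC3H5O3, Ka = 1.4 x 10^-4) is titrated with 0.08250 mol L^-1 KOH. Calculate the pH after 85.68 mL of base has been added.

12.03

n(acid) = 0.3262 x 0.01824 = 0.005950 mol; n(KOH) added = 0.08250 x 0.08568 = 0.007069 mol.
Base is in excess by 0.007069 - 0.005950 = 0.001119 mol in a total volume of 0.1039 L.
[OH^-] = 0.001119/0.1039 = 0.01077 M, so pOH = 1.97 and pH = 14.00 - 1.97 = 12.03.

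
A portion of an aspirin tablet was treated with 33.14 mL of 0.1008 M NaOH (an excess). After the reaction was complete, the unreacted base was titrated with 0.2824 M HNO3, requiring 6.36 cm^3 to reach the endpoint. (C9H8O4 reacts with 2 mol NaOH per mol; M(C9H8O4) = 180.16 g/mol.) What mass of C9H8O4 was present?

0.139 g

Total n(NaOH) added = 0.1008 x 0.03314 = 0.003341 mol.
n(HNO3) used = 0.2824 x 0.006360 = 0.001796 mol, which equals the excess n(NaOH).
So n(NaOH) consumed by the sample = 0.003341 - 0.001796 = 0.001544 mol.
n(C9H8O4) = 0.001544 / 2 = 0.0007722 mol.
mass = 0.0007722 mol x 180.16 g/mol = 0.139 g.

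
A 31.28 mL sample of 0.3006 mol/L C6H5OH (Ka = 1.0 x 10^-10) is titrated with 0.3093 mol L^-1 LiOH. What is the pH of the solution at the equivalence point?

n(C6H5OH) = 0.3006 x 0.03128 = 0.009403 mol; V(LiOH) at equivalence = 0.009403/0.3093 = 0.03040 L.
At equivalence all the acid is converted to C6H5O-; total volume = 0.03128 + 0.03040 = 0.06168 L, so [C6H5O-] = 0.009403/0.06168 = 0.1524 M.
Kb = Kw/Ka = 1.0e-14 / 1.0 x 10^-10 = 0.000100.
[OH^-] = sqrt(Kb x [C6H5O-]) = sqrt(0.000100 x 0.1524) = 0.00390 M.
pOH = 2.41, so pH = 14.00 - 2.41 = 11.59.

11.59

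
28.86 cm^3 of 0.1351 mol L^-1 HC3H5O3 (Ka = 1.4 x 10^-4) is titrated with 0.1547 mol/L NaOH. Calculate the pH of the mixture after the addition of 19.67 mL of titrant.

4.40

Initial n(HC3H5O3) = 0.1351 x 0.02886 = 0.003899 mol.
n(NaOH) added = 0.1547 x 0.01967 = 0.003043 mol, converting that many moles of HC3H5O3 to C3H5O3-.
Remaining n(HC3H5O3) = 0.0008560 mol; n(C3H5O3-) = 0.003043 mol.
By Henderson-Hasselbalch, pH = pKa + log([A^-]/[HA]) = 3.85 + log(0.003043/0.0008560) = 3.85 + (+0.55) = 4.40.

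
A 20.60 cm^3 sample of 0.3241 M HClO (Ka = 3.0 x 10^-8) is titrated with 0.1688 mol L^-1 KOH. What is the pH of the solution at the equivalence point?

10.28

n(HClO) = 0.3241 x 0.02060 = 0.006676 mol; V(KOH) at equivalence = 0.006676/0.1688 = 0.03955 L.
At equivalence all the acid is converted to ClO-; total volume = 0.02060 + 0.03955 = 0.06015 L, so [ClO-] = 0.006676/0.06015 = 0.1110 M.
Kb = Kw/Ka = 1.0e-14 / 3.0 x 10^-8 = 3.33e-7.
[OH^-] = sqrt(Kb x [ClO-]) = sqrt(3.33e-7 x 0.1110) = 0.000192 M.
pOH = 3.72, so pH = 14.00 - 3.72 = 10.28.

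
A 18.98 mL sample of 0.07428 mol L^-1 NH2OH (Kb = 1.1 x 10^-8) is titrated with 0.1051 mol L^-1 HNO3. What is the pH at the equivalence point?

n(NH2OH) = 0.07428 x 0.01898 = 0.001410 mol; V(HNO3) at equivalence = 0.001410/0.1051 = 0.01341 L.
At equivalence the base is fully converted to NH3OH+; total volume = 0.03239 L, so [NH3OH+] = 0.001410/0.03239 = 0.04352 M.
Ka(NH3OH+) = Kw/Kb = 1.0e-14 / 1.1 x 10^-8 = 9.09e-7.
[H^+] = sqrt(Ka x [NH3OH+]) = sqrt(9.09e-7 x 0.04352) = 0.000199 M.
pH = -log(0.000199) = 3.70.

3.70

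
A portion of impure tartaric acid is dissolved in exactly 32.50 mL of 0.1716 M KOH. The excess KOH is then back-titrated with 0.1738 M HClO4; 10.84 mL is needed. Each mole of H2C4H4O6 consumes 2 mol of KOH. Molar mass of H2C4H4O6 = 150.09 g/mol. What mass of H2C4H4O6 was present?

Total n(KOH) added = 0.1716 x 0.03250 = 0.005577 mol.
n(HClO4) used = 0.1738 x 0.01084 = 0.001884 mol, which equals the excess n(KOH).
So n(KOH) consumed by the sample = 0.005577 - 0.001884 = 0.003693 mol.
n(H2C4H4O6) = 0.003693 / 2 = 0.001847 mol.
mass = 0.001847 mol x 150.09 g/mol = 0.277 g.

0.277 g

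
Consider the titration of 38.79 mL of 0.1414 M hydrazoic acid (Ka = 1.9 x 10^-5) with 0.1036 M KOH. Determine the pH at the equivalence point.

8.75

n(HN3) = 0.1414 x 0.03879 = 0.005485 mol; V(KOH) at equivalence = 0.005485/0.1036 = 0.05294 L.
At equivalence all the acid is converted to N3-; total volume = 0.03879 + 0.05294 = 0.09173 L, so [N3-] = 0.005485/0.09173 = 0.05979 M.
Kb = Kw/Ka = 1.0e-14 / 1.9 x 10^-5 = 5.26e-10.
[OH^-] = sqrt(Kb x [N3-]) = sqrt(5.26e-10 x 0.05979) = 5.61e-6 M.
pOH = 5.25, so pH = 14.00 - 5.25 = 8.75.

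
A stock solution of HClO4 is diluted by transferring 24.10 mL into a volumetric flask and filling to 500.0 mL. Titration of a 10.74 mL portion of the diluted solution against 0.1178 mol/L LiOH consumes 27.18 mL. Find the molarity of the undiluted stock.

n(LiOH) = 0.1178 x 0.02718 = 0.003202 mol.
n(HClO4) in the aliquot = 0.003202 mol.
[diluted HClO4] = 0.003202 / 0.01074 = 0.2981 M.
Dilution factor = 500.0/24.10 = 20.75, so [stock] = 0.2981 x 20.75 = 6.19 M.

6.19 M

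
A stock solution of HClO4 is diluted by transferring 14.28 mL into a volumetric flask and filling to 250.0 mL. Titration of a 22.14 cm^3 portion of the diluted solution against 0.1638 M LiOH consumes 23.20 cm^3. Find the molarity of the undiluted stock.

n(LiOH) = 0.1638 x 0.02320 = 0.003800 mol.
n(HClO4) in the aliquot = 0.003800 mol.
[diluted HClO4] = 0.003800 / 0.02214 = 0.1716 M.
Dilution factor = 250.0/14.28 = 17.51, so [stock] = 0.1716 x 17.51 = 3.00 M.

3.00 M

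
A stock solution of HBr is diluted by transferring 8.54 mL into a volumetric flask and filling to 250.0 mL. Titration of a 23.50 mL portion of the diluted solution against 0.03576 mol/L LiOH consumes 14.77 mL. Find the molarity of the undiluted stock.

0.658 M

n(LiOH) = 0.03576 x 0.01477 = 0.0005282 mol.
n(HBr) in the aliquot = 0.0005282 mol.
[diluted HBr] = 0.0005282 / 0.02350 = 0.02248 M.
Dilution factor = 250.0/8.540 = 29.27, so [stock] = 0.02248 x 29.27 = 0.658 M.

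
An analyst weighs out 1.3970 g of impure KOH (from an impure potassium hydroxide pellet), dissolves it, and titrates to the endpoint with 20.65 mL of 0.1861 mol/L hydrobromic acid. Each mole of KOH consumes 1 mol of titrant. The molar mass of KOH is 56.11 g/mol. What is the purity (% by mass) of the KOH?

15.4%

n(HBr) = 0.1861 x 0.02065 = 0.003843 mol.
n(KOH) = 0.003843 / 1 = 0.003843 mol.
mass of KOH = 0.003843 x 56.11 = 0.2156 g.
% purity = 0.2156 / 1.3970 x 100 = 15.4%.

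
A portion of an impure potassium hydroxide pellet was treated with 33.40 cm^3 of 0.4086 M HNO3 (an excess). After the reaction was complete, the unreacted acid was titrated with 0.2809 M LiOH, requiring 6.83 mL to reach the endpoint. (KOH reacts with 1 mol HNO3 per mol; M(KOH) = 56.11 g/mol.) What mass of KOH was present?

Total n(HNO3) added = 0.4086 x 0.03340 = 0.01365 mol.
n(LiOH) used = 0.2809 x 0.006830 = 0.001919 mol, which equals the excess n(HNO3).
So n(HNO3) consumed by the sample = 0.01365 - 0.001919 = 0.01173 mol.
n(KOH) = 0.01173 / 1 = 0.01173 mol.
mass = 0.01173 mol x 56.11 g/mol = 0.658 g.

0.658 g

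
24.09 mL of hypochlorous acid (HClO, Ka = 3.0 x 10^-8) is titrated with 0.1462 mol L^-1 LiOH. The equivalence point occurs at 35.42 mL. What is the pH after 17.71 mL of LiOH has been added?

7.52

17.71 mL is exactly half the equivalence volume (35.42/2), i.e. the half-equivalence point.
There, n(HA) = n(A^-), so pH = pKa = -log(3.0 x 10^-8) = 7.52.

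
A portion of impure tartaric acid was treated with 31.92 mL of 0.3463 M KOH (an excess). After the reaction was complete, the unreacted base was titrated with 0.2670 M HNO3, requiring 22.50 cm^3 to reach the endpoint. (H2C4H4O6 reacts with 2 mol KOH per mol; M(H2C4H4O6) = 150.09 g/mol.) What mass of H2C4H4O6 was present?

Total n(KOH) added = 0.3463 x 0.03192 = 0.01105 mol.
n(HNO3) used = 0.2670 x 0.02250 = 0.006008 mol, which equals the excess n(KOH).
So n(KOH) consumed by the sample = 0.01105 - 0.006008 = 0.005046 mol.
n(H2C4H4O6) = 0.005046 / 2 = 0.002523 mol.
mass = 0.002523 mol x 150.09 g/mol = 0.379 g.

0.379 g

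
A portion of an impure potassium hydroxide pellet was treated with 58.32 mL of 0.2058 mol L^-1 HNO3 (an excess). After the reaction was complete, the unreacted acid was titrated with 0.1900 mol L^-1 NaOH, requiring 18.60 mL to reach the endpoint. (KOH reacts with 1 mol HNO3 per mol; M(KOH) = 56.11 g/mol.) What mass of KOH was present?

Total n(HNO3) added = 0.2058 x 0.05832 = 0.01200 mol.
n(NaOH) used = 0.1900 x 0.01860 = 0.003534 mol, which equals the excess n(HNO3).
So n(HNO3) consumed by the sample = 0.01200 - 0.003534 = 0.008468 mol.
n(KOH) = 0.008468 / 1 = 0.008468 mol.
mass = 0.008468 mol x 56.11 g/mol = 0.475 g.

0.475 g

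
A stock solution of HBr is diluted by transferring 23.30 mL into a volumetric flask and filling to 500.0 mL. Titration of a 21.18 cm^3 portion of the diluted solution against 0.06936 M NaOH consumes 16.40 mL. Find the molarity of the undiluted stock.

n(NaOH) = 0.06936 x 0.01640 = 0.001138 mol.
n(HBr) in the aliquot = 0.001138 mol.
[diluted HBr] = 0.001138 / 0.02118 = 0.05371 M.
Dilution factor = 500.0/23.30 = 21.46, so [stock] = 0.05371 x 21.46 = 1.15 M.

1.15 M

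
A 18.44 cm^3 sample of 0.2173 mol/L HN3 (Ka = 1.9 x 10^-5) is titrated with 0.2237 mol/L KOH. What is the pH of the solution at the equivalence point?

n(HN3) = 0.2173 x 0.01844 = 0.004007 mol; V(KOH) at equivalence = 0.004007/0.2237 = 0.01791 L.
At equivalence all the acid is converted to N3-; total volume = 0.01844 + 0.01791 = 0.03635 L, so [N3-] = 0.004007/0.03635 = 0.1102 M.
Kb = Kw/Ka = 1.0e-14 / 1.9 x 10^-5 = 5.26e-10.
[OH^-] = sqrt(Kb x [N3-]) = sqrt(5.26e-10 x 0.1102) = 7.62e-6 M.
pOH = 5.12, so pH = 14.00 - 5.12 = 8.88.

8.88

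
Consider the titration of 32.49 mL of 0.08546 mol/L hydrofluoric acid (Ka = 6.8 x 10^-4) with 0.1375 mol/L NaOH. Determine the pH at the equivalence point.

7.94

n(HF) = 0.08546 x 0.03249 = 0.002777 mol; V(NaOH) at equivalence = 0.002777/0.1375 = 0.02019 L.
At equivalence all the acid is converted to F-; total volume = 0.03249 + 0.02019 = 0.05268 L, so [F-] = 0.002777/0.05268 = 0.05270 M.
Kb = Kw/Ka = 1.0e-14 / 6.8 x 10^-4 = 1.47e-11.
[OH^-] = sqrt(Kb x [F-]) = sqrt(1.47e-11 x 0.05270) = 8.80e-7 M.
pOH = 6.06, so pH = 14.00 - 6.06 = 7.94.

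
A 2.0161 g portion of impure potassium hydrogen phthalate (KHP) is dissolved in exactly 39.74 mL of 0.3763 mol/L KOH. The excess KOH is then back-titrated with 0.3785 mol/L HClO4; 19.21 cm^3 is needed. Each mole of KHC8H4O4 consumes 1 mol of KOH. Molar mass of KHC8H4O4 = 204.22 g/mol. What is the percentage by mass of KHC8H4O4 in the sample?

77.8%

Total n(KOH) added = 0.3763 x 0.03974 = 0.01495 mol.
n(HClO4) used = 0.3785 x 0.01921 = 0.007271 mol, which equals the excess n(KOH).
So n(KOH) consumed by the sample = 0.01495 - 0.007271 = 0.007683 mol.
n(KHC8H4O4) = 0.007683 / 1 = 0.007683 mol.
mass KHC8H4O4 = 0.007683 x 204.22 = 1.569 g, so %KHC8H4O4 = 1.569/2.0161 x 100 = 77.8%.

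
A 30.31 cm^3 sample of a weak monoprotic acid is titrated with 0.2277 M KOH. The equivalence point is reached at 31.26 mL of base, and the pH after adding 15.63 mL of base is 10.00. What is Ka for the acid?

1.0 x 10^-10

15.63 mL is half of the equivalence volume, so this is the half-equivalence point where [HA] = [A^-].
At half-equivalence pH = pKa, so pKa = 10.00.
Ka = 10^(-10.00) = 1.0 x 10^-10.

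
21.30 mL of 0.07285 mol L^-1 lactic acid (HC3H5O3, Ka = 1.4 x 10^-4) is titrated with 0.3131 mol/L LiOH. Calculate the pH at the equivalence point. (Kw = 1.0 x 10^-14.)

8.31

n(HC3H5O3) = 0.07285 x 0.02130 = 0.001552 mol; V(LiOH) at equivalence = 0.001552/0.3131 = 0.004956 L.
At equivalence all the acid is converted to C3H5O3-; total volume = 0.02130 + 0.004956 = 0.02626 L, so [C3H5O3-] = 0.001552/0.02626 = 0.05910 M.
Kb = Kw/Ka = 1.0e-14 / 1.4 x 10^-4 = 7.14e-11.
[OH^-] = sqrt(Kb x [C3H5O3-]) = sqrt(7.14e-11 x 0.05910) = 2.05e-6 M.
pOH = 5.69, so pH = 14.00 - 5.69 = 8.31.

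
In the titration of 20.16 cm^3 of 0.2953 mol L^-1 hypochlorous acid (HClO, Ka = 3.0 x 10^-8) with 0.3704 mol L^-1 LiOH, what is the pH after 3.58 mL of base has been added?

6.98

Initial n(HClO) = 0.2953 x 0.02016 = 0.005953 mol.
n(LiOH) added = 0.3704 x 0.003580 = 0.001326 mol, converting that many moles of HClO to ClO-.
Remaining n(HClO) = 0.004627 mol; n(ClO-) = 0.001326 mol.
By Henderson-Hasselbalch, pH = pKa + log([A^-]/[HA]) = 7.52 + log(0.001326/0.004627) = 7.52 + (-0.54) = 6.98.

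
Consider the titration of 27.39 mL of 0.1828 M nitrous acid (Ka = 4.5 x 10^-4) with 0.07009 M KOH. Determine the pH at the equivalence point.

8.03

n(HNO2) = 0.1828 x 0.02739 = 0.005007 mol; V(KOH) at equivalence = 0.005007/0.07009 = 0.07144 L.
At equivalence all the acid is converted to NO2-; total volume = 0.02739 + 0.07144 = 0.09883 L, so [NO2-] = 0.005007/0.09883 = 0.05066 M.
Kb = Kw/Ka = 1.0e-14 / 4.5 x 10^-4 = 2.22e-11.
[OH^-] = sqrt(Kb x [NO2-]) = sqrt(2.22e-11 x 0.05066) = 1.06e-6 M.
pOH = 5.97, so pH = 14.00 - 5.97 = 8.03.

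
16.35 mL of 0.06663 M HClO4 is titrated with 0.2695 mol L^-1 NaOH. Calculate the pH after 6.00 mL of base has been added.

n(acid) = 0.06663 x 0.01635 = 0.001089 mol; n(NaOH) added = 0.2695 x 0.006000 = 0.001617 mol.
Base is in excess by 0.001617 - 0.001089 = 0.0005276 mol in a total volume of 0.02235 L.
[OH^-] = 0.0005276/0.02235 = 0.02361 M, so pOH = 1.63 and pH = 14.00 - 1.63 = 12.37.

12.37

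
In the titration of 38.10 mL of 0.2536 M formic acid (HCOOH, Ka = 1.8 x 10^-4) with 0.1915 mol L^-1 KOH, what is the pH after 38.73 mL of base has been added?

4.26

Initial n(HCOOH) = 0.2536 x 0.03810 = 0.009662 mol.
n(KOH) added = 0.1915 x 0.03873 = 0.007417 mol, converting that many moles of HCOOH to HCOO-.
Remaining n(HCOOH) = 0.002245 mol; n(HCOO-) = 0.007417 mol.
By Henderson-Hasselbalch, pH = pKa + log([A^-]/[HA]) = 3.74 + log(0.007417/0.002245) = 3.74 + (+0.52) = 4.26.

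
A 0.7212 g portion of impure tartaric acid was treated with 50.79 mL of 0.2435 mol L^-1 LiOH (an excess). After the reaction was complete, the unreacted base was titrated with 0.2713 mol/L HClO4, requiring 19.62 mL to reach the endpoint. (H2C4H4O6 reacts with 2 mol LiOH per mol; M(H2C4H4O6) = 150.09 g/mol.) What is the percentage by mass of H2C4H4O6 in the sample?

Total n(LiOH) added = 0.2435 x 0.05079 = 0.01237 mol.
n(HClO4) used = 0.2713 x 0.01962 = 0.005323 mol, which equals the excess n(LiOH).
So n(LiOH) consumed by the sample = 0.01237 - 0.005323 = 0.007044 mol.
n(H2C4H4O6) = 0.007044 / 2 = 0.003522 mol.
mass H2C4H4O6 = 0.003522 x 150.09 = 0.5287 g, so %H2C4H4O6 = 0.5287/0.7212 x 100 = 73.3%.

73.3%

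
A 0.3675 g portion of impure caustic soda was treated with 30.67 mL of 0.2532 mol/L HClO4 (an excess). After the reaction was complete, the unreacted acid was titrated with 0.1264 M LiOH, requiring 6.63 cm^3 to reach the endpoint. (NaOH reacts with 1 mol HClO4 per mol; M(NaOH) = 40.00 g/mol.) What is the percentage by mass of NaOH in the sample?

Total n(HClO4) added = 0.2532 x 0.03067 = 0.007766 mol.
n(LiOH) used = 0.1264 x 0.006630 = 0.0008380 mol, which equals the excess n(HClO4).
So n(HClO4) consumed by the sample = 0.007766 - 0.0008380 = 0.006928 mol.
n(NaOH) = 0.006928 / 1 = 0.006928 mol.
mass NaOH = 0.006928 x 40.00 = 0.2771 g, so %NaOH = 0.2771/0.3675 x 100 = 75.4%.

75.4%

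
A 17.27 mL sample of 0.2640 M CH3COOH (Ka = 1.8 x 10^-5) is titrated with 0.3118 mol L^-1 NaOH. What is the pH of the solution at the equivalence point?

n(CH3COOH) = 0.2640 x 0.01727 = 0.004559 mol; V(NaOH) at equivalence = 0.004559/0.3118 = 0.01462 L.
At equivalence all the acid is converted to CH3COO-; total volume = 0.01727 + 0.01462 = 0.03189 L, so [CH3COO-] = 0.004559/0.03189 = 0.1430 M.
Kb = Kw/Ka = 1.0e-14 / 1.8 x 10^-5 = 5.56e-10.
[OH^-] = sqrt(Kb x [CH3COO-]) = sqrt(5.56e-10 x 0.1430) = 8.91e-6 M.
pOH = 5.05, so pH = 14.00 - 5.05 = 8.95.

8.95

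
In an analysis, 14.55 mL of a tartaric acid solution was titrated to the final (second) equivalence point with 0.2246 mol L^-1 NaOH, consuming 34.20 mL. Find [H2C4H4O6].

n(NaOH) = 0.2246 x 0.03420 = 0.007681 mol.
At the final (second) equivalence point, 2 mol OH^- react per mol H2C4H4O6, so n(H2C4H4O6) = 0.007681 / 2 = 0.003841 mol.
[H2C4H4O6] = 0.003841 / 0.01455 L = 0.264 M.

0.264 M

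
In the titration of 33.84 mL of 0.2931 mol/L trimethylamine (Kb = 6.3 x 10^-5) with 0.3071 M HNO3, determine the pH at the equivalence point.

5.31

n((CH3)3N) = 0.2931 x 0.03384 = 0.009919 mol; V(HNO3) at equivalence = 0.009919/0.3071 = 0.03230 L.
At equivalence the base is fully converted to (CH3)3NH+; total volume = 0.06614 L, so [(CH3)3NH+] = 0.009919/0.06614 = 0.1500 M.
Ka((CH3)3NH+) = Kw/Kb = 1.0e-14 / 6.3 x 10^-5 = 1.59e-10.
[H^+] = sqrt(Ka x [(CH3)3NH+]) = sqrt(1.59e-10 x 0.1500) = 4.88e-6 M.
pH = -log(4.88e-6) = 5.31.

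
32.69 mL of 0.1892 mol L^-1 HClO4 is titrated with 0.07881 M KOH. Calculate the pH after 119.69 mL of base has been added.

n(acid) = 0.1892 x 0.03269 = 0.006185 mol; n(KOH) added = 0.07881 x 0.1197 = 0.009433 mol.
Base is in excess by 0.009433 - 0.006185 = 0.003248 mol in a total volume of 0.1524 L.
[OH^-] = 0.003248/0.1524 = 0.02131 M, so pOH = 1.67 and pH = 14.00 - 1.67 = 12.33.

12.33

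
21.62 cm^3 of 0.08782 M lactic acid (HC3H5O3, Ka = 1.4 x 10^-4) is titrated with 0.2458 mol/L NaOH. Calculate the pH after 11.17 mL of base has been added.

12.41

n(acid) = 0.08782 x 0.02162 = 0.001899 mol; n(NaOH) added = 0.2458 x 0.01117 = 0.002746 mol.
Base is in excess by 0.002746 - 0.001899 = 0.0008469 mol in a total volume of 0.03279 L.
[OH^-] = 0.0008469/0.03279 = 0.02583 M, so pOH = 1.59 and pH = 14.00 - 1.59 = 12.41.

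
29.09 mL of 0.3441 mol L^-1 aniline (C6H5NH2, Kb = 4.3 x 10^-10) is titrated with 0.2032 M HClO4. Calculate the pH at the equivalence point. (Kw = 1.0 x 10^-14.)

2.76

n(C6H5NH2) = 0.3441 x 0.02909 = 0.01001 mol; V(HClO4) at equivalence = 0.01001/0.2032 = 0.04926 L.
At equivalence the base is fully converted to C6H5NH3+; total volume = 0.07835 L, so [C6H5NH3+] = 0.01001/0.07835 = 0.1278 M.
Ka(C6H5NH3+) = Kw/Kb = 1.0e-14 / 4.3 x 10^-10 = 2.33e-5.
[H^+] = sqrt(Ka x [C6H5NH3+]) = sqrt(2.33e-5 x 0.1278) = 0.00172 M.
pH = -log(0.00172) = 2.76.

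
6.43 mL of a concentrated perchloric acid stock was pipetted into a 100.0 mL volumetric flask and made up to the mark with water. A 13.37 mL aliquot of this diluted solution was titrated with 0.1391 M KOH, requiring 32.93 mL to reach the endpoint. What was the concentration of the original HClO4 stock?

5.33 M

n(KOH) = 0.1391 x 0.03293 = 0.004581 mol.
n(HClO4) in the aliquot = 0.004581 mol.
[diluted HClO4] = 0.004581 / 0.01337 = 0.3426 M.
Dilution factor = 100.0/6.430 = 15.55, so [stock] = 0.3426 x 15.55 = 5.33 M.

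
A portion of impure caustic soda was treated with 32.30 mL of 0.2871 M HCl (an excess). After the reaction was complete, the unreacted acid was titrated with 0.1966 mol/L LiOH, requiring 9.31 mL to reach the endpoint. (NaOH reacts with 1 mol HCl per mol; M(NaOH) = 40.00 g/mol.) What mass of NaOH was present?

Total n(HCl) added = 0.2871 x 0.03230 = 0.009273 mol.
n(LiOH) used = 0.1966 x 0.009310 = 0.001830 mol, which equals the excess n(HCl).
So n(HCl) consumed by the sample = 0.009273 - 0.001830 = 0.007443 mol.
n(NaOH) = 0.007443 / 1 = 0.007443 mol.
mass = 0.007443 mol x 40.00 g/mol = 0.298 g.

0.298 g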